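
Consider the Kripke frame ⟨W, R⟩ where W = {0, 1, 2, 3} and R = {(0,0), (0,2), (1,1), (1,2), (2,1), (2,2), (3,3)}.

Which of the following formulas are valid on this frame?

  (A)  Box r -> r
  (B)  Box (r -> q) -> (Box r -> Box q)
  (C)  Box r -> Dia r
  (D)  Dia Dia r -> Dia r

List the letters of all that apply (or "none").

R is reflexive: each world relates to itself.
R is not transitive: 0 R 2 and 2 R 1 but not 0 R 1.
R is serial: every world has an R-successor.
(A) Box r -> r is axiom T, which corresponds to reflexivity. R is reflexive — valid.
(B) Box (r -> q) -> (Box r -> Box q) is axiom K, valid on every Kripke frame — valid.
(C) axiom D: valid iff R is serial. R is serial — valid.
(D) Dia Dia r -> Dia r (the dual of axiom 4) characterises the transitive frames. R is not transitive — not valid.

A, B, C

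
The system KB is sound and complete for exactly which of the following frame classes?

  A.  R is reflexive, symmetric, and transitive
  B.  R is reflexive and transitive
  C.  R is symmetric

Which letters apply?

(A) this class determines S5, not KB.
(B) this class determines S4, not KB.
(C) KB is sound and complete for exactly this class.

C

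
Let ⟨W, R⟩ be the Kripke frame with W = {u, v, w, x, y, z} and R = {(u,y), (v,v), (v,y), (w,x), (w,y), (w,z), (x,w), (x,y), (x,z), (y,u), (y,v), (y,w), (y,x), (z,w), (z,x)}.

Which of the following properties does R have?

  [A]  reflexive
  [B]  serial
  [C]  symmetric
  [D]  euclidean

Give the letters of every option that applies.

B, C

(A) not reflexive: not u R u.
(B) serial: every world has an R-successor.
(C) symmetric: every R-edge is matched by its reverse.
(D) not euclidean: w R y and w R z but not y R z.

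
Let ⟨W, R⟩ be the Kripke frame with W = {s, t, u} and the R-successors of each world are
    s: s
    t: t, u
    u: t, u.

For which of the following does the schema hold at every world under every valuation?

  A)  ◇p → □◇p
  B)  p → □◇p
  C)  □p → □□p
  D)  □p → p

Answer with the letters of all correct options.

R is reflexive: each world relates to itself.
R is symmetric: every R-edge is matched by its reverse.
R is transitive: R is closed under composition.
R is euclidean: any two R-successors of the same world are R-related.
(A) ◇p → □◇p is axiom 5; it is valid on a frame exactly when R is euclidean. R is euclidean, so valid.
(B) axiom B: valid iff R is symmetric. R is symmetric — valid.
(C) axiom 4: valid iff R is transitive. R is transitive — valid.
(D) □p → p is axiom T; it is valid on a frame exactly when R is reflexive. R is reflexive, so valid.

A, B, C, D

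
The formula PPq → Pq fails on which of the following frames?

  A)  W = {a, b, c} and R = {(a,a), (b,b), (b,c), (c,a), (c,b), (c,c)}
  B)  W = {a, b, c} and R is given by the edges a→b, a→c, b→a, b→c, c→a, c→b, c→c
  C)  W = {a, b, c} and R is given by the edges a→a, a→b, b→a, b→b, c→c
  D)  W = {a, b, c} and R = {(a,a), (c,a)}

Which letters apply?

A, B

The schema PPq → Pq is the dual of axiom 4; it is valid on a frame iff R is transitive.
(A) R is not transitive (b R c and c R a but not b R a), so the schema fails here.
(B) R is not transitive (a R b and b R a but not a R a), so the schema fails here.
(C) R is transitive (R is closed under composition), so the schema is valid here.
(D) R is transitive (R is closed under composition), so the schema is valid here.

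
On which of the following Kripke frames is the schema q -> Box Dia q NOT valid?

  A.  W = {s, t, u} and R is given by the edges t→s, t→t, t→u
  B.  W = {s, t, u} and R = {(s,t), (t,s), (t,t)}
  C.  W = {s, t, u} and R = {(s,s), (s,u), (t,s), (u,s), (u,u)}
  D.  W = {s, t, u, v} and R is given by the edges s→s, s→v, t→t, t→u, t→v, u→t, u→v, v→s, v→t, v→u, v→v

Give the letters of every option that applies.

The schema q -> Box Dia q is axiom B; it is valid on a frame iff R is symmetric.
(A) R is not symmetric (t R s but not s R t), so the schema fails here.
(B) R is symmetric (every R-edge is matched by its reverse), so the schema is valid here.
(C) R is not symmetric (t R s but not s R t), so the schema fails here.
(D) R is symmetric (every R-edge is matched by its reverse), so the schema is valid here.

A, C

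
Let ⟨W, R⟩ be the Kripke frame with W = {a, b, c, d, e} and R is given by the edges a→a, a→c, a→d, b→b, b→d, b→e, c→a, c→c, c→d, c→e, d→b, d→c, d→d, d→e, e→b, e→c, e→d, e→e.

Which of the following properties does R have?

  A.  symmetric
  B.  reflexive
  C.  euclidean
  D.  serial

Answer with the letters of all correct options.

(A) not symmetric: a R d but not d R a.
(B) reflexive: each world relates to itself.
(C) not euclidean: a R d and a R a but not d R a.
(D) serial: every world has an R-successor.

B, D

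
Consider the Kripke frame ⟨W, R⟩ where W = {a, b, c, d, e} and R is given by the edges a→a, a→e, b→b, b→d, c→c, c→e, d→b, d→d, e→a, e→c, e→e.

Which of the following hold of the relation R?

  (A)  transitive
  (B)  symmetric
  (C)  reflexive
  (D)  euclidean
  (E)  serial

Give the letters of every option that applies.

B, C, E

(A) not transitive: a R e and e R c but not a R c.
(B) symmetric: every R-edge is matched by its reverse.
(C) reflexive: each world relates to itself.
(D) not euclidean: e R a and e R c but not a R c.
(E) serial: every world has an R-successor.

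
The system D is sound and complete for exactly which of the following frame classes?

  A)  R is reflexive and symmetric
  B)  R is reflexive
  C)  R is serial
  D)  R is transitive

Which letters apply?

C

(A) this class determines B (= KTB), not D.
(B) this class determines T (= KT), not D.
(C) D is sound and complete for exactly this class.
(D) this class determines K4, not D.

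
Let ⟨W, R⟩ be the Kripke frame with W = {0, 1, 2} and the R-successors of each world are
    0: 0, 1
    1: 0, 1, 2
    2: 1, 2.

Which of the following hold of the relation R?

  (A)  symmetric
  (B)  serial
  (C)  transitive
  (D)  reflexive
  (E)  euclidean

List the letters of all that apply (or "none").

(A) symmetric: every R-edge is matched by its reverse.
(B) serial: every world has an R-successor.
(C) not transitive: 0 R 1 and 1 R 2 but not 0 R 2.
(D) reflexive: each world relates to itself.
(E) not euclidean: 1 R 0 and 1 R 2 but not 0 R 2.

A, B, D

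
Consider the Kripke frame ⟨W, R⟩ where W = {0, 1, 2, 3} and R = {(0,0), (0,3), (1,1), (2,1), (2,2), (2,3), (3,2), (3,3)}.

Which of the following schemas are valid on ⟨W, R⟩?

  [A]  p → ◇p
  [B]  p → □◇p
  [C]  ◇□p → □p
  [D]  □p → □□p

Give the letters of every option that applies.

A

R is reflexive: each world relates to itself.
R is not symmetric: 0 R 3 but not 3 R 0.
R is not transitive: 0 R 3 and 3 R 2 but not 0 R 2.
R is not euclidean: 0 R 3 and 0 R 0 but not 3 R 0.
(A) the dual of axiom T: valid iff R is reflexive. R is reflexive — valid.
(B) p → □◇p is axiom B; it is valid on a frame exactly when R is symmetric. R is not symmetric, so not valid.
(C) ◇□p → □p is the dual of axiom 5, which corresponds to the euclidean property. R is not euclidean — not valid.
(D) axiom 4: valid iff R is transitive. R is not transitive — not valid.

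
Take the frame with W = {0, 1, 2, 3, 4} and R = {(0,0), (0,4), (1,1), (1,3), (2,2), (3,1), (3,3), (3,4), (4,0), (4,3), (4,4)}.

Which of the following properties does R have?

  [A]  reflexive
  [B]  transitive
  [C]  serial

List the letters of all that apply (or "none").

(A) reflexive: each world relates to itself.
(B) not transitive: 0 R 4 and 4 R 3 but not 0 R 3.
(C) serial: every world has an R-successor.

A, C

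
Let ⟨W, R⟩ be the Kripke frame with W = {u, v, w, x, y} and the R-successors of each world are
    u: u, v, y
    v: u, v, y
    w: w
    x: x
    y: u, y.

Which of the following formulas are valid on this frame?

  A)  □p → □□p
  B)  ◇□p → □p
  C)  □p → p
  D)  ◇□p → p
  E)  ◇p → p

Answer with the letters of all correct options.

R is reflexive: each world relates to itself.
R is not symmetric: v R y but not y R v.
R is not transitive: y R u and u R v but not y R v.
R is not euclidean: u R y and u R v but not y R v.
R is not a subset of the identity: u R v with u ≠ v.
(A) axiom 4: valid iff R is transitive. R is not transitive — not valid.
(B) ◇□p → □p is the dual of axiom 5, which corresponds to the euclidean property. R is not euclidean — not valid.
(C) □p → p (axiom T) characterises the reflexive frames. R is reflexive — valid.
(D) ◇□p → p is the dual of axiom B, which corresponds to symmetry. R is not symmetric — not valid.
(E) ◇p → p is valid only on frames where every R-edge is a self-loop. Here R ⊄ identity — not valid.

C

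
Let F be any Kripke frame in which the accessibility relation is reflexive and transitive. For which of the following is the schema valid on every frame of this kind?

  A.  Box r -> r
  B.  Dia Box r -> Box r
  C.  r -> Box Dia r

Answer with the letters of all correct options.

Reflexive relations are serial.
(A) Box r -> r is axiom T; it is valid on a frame exactly when R is reflexive. Every such R is reflexive, so valid.
(B) Dia Box r -> Box r (the dual of axiom 5) characterises the euclidean frames. Such an R need not be euclidean — not valid.
(C) r -> Box Dia r is axiom B, which corresponds to symmetry. Such an R need not be symmetric — not valid.

A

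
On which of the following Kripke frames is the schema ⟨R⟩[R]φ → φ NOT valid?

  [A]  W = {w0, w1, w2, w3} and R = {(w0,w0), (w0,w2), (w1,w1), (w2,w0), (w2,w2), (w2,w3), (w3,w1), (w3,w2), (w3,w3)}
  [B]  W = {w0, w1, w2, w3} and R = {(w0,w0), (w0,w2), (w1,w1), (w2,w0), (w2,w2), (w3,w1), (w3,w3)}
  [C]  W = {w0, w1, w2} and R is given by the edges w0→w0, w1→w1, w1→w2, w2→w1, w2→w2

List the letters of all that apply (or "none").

The schema ⟨R⟩[R]φ → φ is the dual of axiom B; it is valid on a frame iff R is symmetric.
(A) R is not symmetric (w3 R w1 but not w1 R w3), so the schema fails here.
(B) R is not symmetric (w3 R w1 but not w1 R w3), so the schema fails here.
(C) R is symmetric (every R-edge is matched by its reverse), so the schema is valid here.

A, B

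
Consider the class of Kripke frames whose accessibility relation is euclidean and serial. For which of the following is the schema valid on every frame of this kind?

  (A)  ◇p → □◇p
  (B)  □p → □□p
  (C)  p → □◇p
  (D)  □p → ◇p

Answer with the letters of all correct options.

A, D

(A) ◇p → □◇p (axiom 5) characterises the euclidean frames. Every such R is euclidean — valid.
(B) axiom 4: valid iff R is transitive. Such an R need not be transitive — not valid.
(C) p → □◇p (axiom B) characterises the symmetric frames. Such an R need not be symmetric — not valid.
(D) □p → ◇p is axiom D; it is valid on a frame exactly when R is serial. Every such R is serial, so valid.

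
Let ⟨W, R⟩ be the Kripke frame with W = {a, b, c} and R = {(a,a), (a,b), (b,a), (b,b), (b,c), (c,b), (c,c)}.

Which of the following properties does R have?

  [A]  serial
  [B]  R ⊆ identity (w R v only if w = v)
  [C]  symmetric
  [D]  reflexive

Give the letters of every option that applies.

(A) serial: every world has an R-successor.
(B) not ⊆ identity: a R b with a ≠ b.
(C) symmetric: every R-edge is matched by its reverse.
(D) reflexive: each world relates to itself.

A, C, D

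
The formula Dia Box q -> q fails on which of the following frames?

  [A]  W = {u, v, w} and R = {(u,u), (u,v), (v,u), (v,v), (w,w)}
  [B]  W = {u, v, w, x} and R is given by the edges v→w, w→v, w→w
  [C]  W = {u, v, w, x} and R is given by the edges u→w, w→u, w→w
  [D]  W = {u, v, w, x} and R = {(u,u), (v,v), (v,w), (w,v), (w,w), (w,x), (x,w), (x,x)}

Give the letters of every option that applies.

none

The schema Dia Box q -> q is the dual of axiom B; it is valid on a frame iff R is symmetric.
(A) R is symmetric (every R-edge is matched by its reverse), so the schema is valid here.
(B) R is symmetric (every R-edge is matched by its reverse), so the schema is valid here.
(C) R is symmetric (every R-edge is matched by its reverse), so the schema is valid here.
(D) R is symmetric (every R-edge is matched by its reverse), so the schema is valid here.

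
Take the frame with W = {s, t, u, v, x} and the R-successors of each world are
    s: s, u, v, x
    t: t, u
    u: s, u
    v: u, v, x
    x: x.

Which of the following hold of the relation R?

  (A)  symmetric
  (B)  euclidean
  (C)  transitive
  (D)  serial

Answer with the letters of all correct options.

(A) not symmetric: s R v but not v R s.
(B) not euclidean: s R u and s R v but not u R v.
(C) not transitive: t R u and u R s but not t R s.
(D) serial: every world has an R-successor.

D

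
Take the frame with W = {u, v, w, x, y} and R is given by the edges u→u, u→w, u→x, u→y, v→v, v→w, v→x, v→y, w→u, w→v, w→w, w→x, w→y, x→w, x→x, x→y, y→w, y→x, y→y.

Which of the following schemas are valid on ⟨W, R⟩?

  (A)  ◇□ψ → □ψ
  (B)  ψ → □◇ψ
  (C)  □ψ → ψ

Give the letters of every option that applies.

C

R is reflexive: each world relates to itself.
R is not symmetric: u R x but not x R u.
R is not euclidean: u R x and u R u but not x R u.
(A) ◇□ψ → □ψ is the dual of axiom 5, which corresponds to the euclidean property. R is not euclidean — not valid.
(B) ψ → □◇ψ is axiom B; it is valid on a frame exactly when R is symmetric. R is not symmetric, so not valid.
(C) □ψ → ψ is axiom T, which corresponds to reflexivity. R is reflexive — valid.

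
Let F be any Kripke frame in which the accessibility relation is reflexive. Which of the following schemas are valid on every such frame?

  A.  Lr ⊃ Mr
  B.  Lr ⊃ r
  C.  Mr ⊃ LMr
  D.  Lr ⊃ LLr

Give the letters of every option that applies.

A, B

A reflexive relation is serial.
(A) Lr ⊃ Mr (axiom D) characterises the serial frames. Every such R is serial — valid.
(B) Lr ⊃ r is axiom T, which corresponds to reflexivity. Every such R is reflexive — valid.
(C) Mr ⊃ LMr (axiom 5) characterises the euclidean frames. Such an R need not be euclidean — not valid.
(D) Lr ⊃ LLr is axiom 4, which corresponds to transitivity. Such an R need not be transitive — not valid.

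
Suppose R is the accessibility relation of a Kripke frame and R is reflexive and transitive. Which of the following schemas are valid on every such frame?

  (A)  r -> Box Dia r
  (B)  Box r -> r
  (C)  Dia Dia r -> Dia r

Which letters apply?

Reflexive relations are serial.
(A) r -> Box Dia r is axiom B, which corresponds to symmetry. Such an R need not be symmetric — not valid.
(B) Box r -> r (axiom T) characterises the reflexive frames. Every such R is reflexive — valid.
(C) the dual of axiom 4: valid iff R is transitive. Every such R is transitive — valid.

B, C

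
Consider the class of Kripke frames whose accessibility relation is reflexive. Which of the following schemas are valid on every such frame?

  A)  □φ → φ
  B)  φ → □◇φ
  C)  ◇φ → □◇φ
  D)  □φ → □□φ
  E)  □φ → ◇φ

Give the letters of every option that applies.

A reflexive relation is serial.
(A) □φ → φ is axiom T; it is valid on a frame exactly when R is reflexive. Every such R is reflexive, so valid.
(B) φ → □◇φ (axiom B) characterises the symmetric frames. Such an R need not be symmetric — not valid.
(C) ◇φ → □◇φ is axiom 5, which corresponds to the euclidean property. Such an R need not be euclidean — not valid.
(D) □φ → □□φ (axiom 4) characterises the transitive frames. Such an R need not be transitive — not valid.
(E) axiom D: valid iff R is serial. Every such R is serial — valid.

A, E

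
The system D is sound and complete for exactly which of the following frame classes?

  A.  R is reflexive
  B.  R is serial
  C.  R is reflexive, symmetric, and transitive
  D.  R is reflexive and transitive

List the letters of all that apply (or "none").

(A) this class determines T (= KT), not D.
(B) D is sound and complete for exactly this class.
(C) this class determines S5, not D.
(D) this class determines S4, not D.

B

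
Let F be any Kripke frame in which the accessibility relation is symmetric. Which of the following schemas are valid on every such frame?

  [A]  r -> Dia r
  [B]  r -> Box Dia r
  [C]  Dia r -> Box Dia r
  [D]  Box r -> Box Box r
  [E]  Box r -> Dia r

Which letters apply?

(A) r -> Dia r is the dual of axiom T; it is valid on a frame exactly when R is reflexive. Such an R need not be reflexive, so not valid.
(B) axiom B: valid iff R is symmetric. Every such R is symmetric — valid.
(C) axiom 5: valid iff R is euclidean. Such an R need not be euclidean — not valid.
(D) Box r -> Box Box r is axiom 4; it is valid on a frame exactly when R is transitive. Such an R need not be transitive, so not valid.
(E) Box r -> Dia r is axiom D, which corresponds to seriality. Such an R need not be serial — not valid.

B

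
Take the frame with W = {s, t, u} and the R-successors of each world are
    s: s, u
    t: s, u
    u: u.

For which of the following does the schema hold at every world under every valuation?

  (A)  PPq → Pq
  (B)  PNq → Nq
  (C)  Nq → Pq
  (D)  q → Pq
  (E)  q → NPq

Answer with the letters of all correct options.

R is not reflexive: not t R t.
R is not symmetric: s R u but not u R s.
R is transitive: R is closed under composition.
R is not euclidean: s R u and s R s but not u R s.
R is serial: every world has an R-successor.
(A) PPq → Pq is the dual of axiom 4, which corresponds to transitivity. R is transitive — valid.
(B) PNq → Nq (the dual of axiom 5) characterises the euclidean frames. R is not euclidean — not valid.
(C) Nq → Pq (axiom D) characterises the serial frames. R is serial — valid.
(D) the dual of axiom T: valid iff R is reflexive. R is not reflexive — not valid.
(E) q → NPq is axiom B, which corresponds to symmetry. R is not symmetric — not valid.

A, C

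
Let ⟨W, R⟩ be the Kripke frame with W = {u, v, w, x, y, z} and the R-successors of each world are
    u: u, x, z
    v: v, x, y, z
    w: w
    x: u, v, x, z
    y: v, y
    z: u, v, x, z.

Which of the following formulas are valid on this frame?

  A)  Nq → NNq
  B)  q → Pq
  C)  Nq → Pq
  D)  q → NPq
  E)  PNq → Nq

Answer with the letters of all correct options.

R is reflexive: each world relates to itself.
R is symmetric: every R-edge is matched by its reverse.
R is not transitive: u R x and x R v but not u R v.
R is not euclidean: v R x and v R y but not x R y.
R is serial: every world has an R-successor.
(A) Nq → NNq is axiom 4; it is valid on a frame exactly when R is transitive. R is not transitive, so not valid.
(B) q → Pq (the dual of axiom T) characterises the reflexive frames. R is reflexive — valid.
(C) axiom D: valid iff R is serial. R is serial — valid.
(D) q → NPq (axiom B) characterises the symmetric frames. R is symmetric — valid.
(E) PNq → Nq (the dual of axiom 5) characterises the euclidean frames. R is not euclidean — not valid.

B, C, D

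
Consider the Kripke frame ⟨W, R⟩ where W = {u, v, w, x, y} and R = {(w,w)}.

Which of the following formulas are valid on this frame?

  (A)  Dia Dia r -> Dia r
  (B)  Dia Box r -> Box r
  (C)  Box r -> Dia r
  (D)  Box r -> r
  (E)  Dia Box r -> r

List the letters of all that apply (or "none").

R is not reflexive: not u R u.
R is symmetric: every R-edge is matched by its reverse.
R is transitive: R is closed under composition.
R is euclidean: any two R-successors of the same world are R-related.
R is not serial: u has no R-successor.
(A) Dia Dia r -> Dia r is the dual of axiom 4, which corresponds to transitivity. R is transitive — valid.
(B) Dia Box r -> Box r is the dual of axiom 5, which corresponds to the euclidean property. R is euclidean — valid.
(C) Box r -> Dia r (axiom D) characterises the serial frames. R is not serial — not valid.
(D) Box r -> r is axiom T, which corresponds to reflexivity. R is not reflexive — not valid.
(E) Dia Box r -> r (the dual of axiom B) characterises the symmetric frames. R is symmetric — valid.

A, B, E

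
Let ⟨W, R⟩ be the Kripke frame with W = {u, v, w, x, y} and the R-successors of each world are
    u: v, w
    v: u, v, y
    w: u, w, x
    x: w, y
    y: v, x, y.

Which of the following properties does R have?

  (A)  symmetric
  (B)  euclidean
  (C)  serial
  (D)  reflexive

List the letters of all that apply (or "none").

(A) symmetric: every R-edge is matched by its reverse.
(B) not euclidean: u R v and u R w but not v R w.
(C) serial: every world has an R-successor.
(D) not reflexive: not u R u.

A, C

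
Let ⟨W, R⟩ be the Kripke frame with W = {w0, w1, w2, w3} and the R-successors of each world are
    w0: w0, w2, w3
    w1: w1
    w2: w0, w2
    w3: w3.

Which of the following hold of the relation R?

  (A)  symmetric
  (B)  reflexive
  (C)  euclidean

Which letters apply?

B

(A) not symmetric: w0 R w3 but not w3 R w0.
(B) reflexive: each world relates to itself.
(C) not euclidean: w0 R w2 and w0 R w3 but not w2 R w3.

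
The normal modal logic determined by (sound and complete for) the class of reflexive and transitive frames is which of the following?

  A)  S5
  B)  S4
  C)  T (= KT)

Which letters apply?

B

(A) S5 is determined by the class of reflexive, symmetric, and transitive frames.
(B) S4 is determined by exactly this class.
(C) T (= KT) is determined by the class of reflexive frames.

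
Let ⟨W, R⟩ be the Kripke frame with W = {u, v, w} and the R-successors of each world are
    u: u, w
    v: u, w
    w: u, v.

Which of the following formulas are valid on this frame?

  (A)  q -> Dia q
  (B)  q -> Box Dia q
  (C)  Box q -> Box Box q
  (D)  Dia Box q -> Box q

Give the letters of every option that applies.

none

R is not reflexive: not v R v.
R is not symmetric: v R u but not u R v.
R is not transitive: u R w and w R v but not u R v.
R is not euclidean: w R u and w R v but not u R v.
(A) q -> Dia q is the dual of axiom T, which corresponds to reflexivity. R is not reflexive — not valid.
(B) q -> Box Dia q is axiom B, which corresponds to symmetry. R is not symmetric — not valid.
(C) axiom 4: valid iff R is transitive. R is not transitive — not valid.
(D) the dual of axiom 5: valid iff R is euclidean. R is not euclidean — not valid.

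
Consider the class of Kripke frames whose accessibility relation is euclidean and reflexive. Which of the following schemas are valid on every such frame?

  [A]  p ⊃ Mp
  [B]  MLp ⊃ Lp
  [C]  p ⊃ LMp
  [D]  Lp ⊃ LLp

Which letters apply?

A reflexive euclidean relation is also symmetric (from wRw and wRv the euclidean condition gives vRw) and hence transitive; it is an equivalence relation.
(A) the dual of axiom T: valid iff R is reflexive. Every such R is reflexive — valid.
(B) MLp ⊃ Lp is the dual of axiom 5; it is valid on a frame exactly when R is euclidean. Every such R is euclidean, so valid.
(C) p ⊃ LMp is axiom B, which corresponds to symmetry. Every such R is symmetric — valid.
(D) Lp ⊃ LLp is axiom 4, which corresponds to transitivity. Every such R is transitive — valid.

A, B, C, D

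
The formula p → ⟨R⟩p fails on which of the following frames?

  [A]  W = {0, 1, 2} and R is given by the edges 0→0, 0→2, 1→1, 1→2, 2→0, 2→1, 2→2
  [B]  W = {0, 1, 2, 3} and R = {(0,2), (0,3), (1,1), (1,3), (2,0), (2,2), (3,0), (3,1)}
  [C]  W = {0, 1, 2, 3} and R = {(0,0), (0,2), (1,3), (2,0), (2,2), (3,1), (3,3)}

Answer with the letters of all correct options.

The schema p → ⟨R⟩p is the dual of axiom T; it is valid on a frame iff R is reflexive.
(A) R is reflexive (each world relates to itself), so the schema is valid here.
(B) R is not reflexive (not 0 R 0), so the schema fails here.
(C) R is not reflexive (not 1 R 1), so the schema fails here.

B, C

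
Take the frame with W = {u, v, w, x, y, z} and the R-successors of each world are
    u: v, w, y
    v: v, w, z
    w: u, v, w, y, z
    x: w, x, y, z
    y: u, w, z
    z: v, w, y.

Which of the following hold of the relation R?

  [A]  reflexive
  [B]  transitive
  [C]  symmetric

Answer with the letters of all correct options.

none

(A) not reflexive: not u R u.
(B) not transitive: u R v and v R z but not u R z.
(C) not symmetric: u R v but not v R u.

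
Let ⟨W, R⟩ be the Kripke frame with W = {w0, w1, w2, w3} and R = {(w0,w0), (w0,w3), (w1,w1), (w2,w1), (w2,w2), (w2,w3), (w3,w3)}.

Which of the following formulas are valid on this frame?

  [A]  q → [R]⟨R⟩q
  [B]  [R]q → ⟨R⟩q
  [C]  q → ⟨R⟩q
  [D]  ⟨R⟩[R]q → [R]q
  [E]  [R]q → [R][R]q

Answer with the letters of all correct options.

R is reflexive: each world relates to itself.
R is not symmetric: w0 R w3 but not w3 R w0.
R is transitive: R is closed under composition.
R is not euclidean: w0 R w3 and w0 R w0 but not w3 R w0.
R is serial: every world has an R-successor.
(A) q → [R]⟨R⟩q is axiom B; it is valid on a frame exactly when R is symmetric. R is not symmetric, so not valid.
(B) [R]q → ⟨R⟩q is axiom D; it is valid on a frame exactly when R is serial. R is serial, so valid.
(C) q → ⟨R⟩q (the dual of axiom T) characterises the reflexive frames. R is reflexive — valid.
(D) ⟨R⟩[R]q → [R]q (the dual of axiom 5) characterises the euclidean frames. R is not euclidean — not valid.
(E) axiom 4: valid iff R is transitive. R is transitive — valid.

B, C, E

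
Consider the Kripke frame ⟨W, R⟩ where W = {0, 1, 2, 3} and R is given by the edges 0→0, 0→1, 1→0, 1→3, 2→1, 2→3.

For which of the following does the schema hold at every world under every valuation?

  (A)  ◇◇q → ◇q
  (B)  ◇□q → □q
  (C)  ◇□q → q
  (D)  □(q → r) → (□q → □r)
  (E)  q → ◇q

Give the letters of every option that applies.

D

R is not reflexive: not 1 R 1.
R is not symmetric: 1 R 3 but not 3 R 1.
R is not transitive: 0 R 1 and 1 R 3 but not 0 R 3.
R is not euclidean: 1 R 0 and 1 R 3 but not 0 R 3.
(A) ◇◇q → ◇q is the dual of axiom 4, which corresponds to transitivity. R is not transitive — not valid.
(B) ◇□q → □q is the dual of axiom 5, which corresponds to the euclidean property. R is not euclidean — not valid.
(C) ◇□q → q is the dual of axiom B, which corresponds to symmetry. R is not symmetric — not valid.
(D) □(q → r) → (□q → □r) is the K axiom; it holds on all frames — valid.
(E) q → ◇q is the dual of axiom T; it is valid on a frame exactly when R is reflexive. R is not reflexive, so not valid.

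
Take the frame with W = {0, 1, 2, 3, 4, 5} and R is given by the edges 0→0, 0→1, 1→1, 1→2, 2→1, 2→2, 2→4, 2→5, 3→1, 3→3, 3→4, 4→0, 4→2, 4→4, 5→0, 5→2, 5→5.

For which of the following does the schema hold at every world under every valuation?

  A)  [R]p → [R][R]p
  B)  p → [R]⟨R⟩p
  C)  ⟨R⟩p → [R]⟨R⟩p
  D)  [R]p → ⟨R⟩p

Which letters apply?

D

R is not symmetric: 0 R 1 but not 1 R 0.
R is not transitive: 0 R 1 and 1 R 2 but not 0 R 2.
R is not euclidean: 0 R 1 and 0 R 0 but not 1 R 0.
R is serial: every world has an R-successor.
(A) [R]p → [R][R]p is axiom 4, which corresponds to transitivity. R is not transitive — not valid.
(B) p → [R]⟨R⟩p is axiom B, which corresponds to symmetry. R is not symmetric — not valid.
(C) axiom 5: valid iff R is euclidean. R is not euclidean — not valid.
(D) [R]p → ⟨R⟩p is axiom D; it is valid on a frame exactly when R is serial. R is serial, so valid.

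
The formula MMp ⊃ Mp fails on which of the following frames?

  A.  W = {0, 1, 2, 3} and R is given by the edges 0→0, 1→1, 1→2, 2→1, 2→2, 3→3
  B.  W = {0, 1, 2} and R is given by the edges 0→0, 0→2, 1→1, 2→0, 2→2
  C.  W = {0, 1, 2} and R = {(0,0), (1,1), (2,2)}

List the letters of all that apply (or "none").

The schema MMp ⊃ Mp is the dual of axiom 4; it is valid on a frame iff R is transitive.
(A) R is transitive (R is closed under composition), so the schema is valid here.
(B) R is transitive (R is closed under composition), so the schema is valid here.
(C) R is transitive (R is closed under composition), so the schema is valid here.

none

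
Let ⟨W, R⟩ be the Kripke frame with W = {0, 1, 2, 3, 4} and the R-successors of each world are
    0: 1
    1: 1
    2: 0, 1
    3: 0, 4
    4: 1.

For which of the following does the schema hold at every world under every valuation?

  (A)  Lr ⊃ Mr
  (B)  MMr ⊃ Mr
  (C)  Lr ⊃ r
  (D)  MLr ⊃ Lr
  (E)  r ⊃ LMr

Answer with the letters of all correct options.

A

R is not reflexive: not 0 R 0.
R is not symmetric: 0 R 1 but not 1 R 0.
R is not transitive: 3 R 0 and 0 R 1 but not 3 R 1.
R is not euclidean: 2 R 1 and 2 R 0 but not 1 R 0.
R is serial: every world has an R-successor.
(A) axiom D: valid iff R is serial. R is serial — valid.
(B) the dual of axiom 4: valid iff R is transitive. R is not transitive — not valid.
(C) Lr ⊃ r is axiom T; it is valid on a frame exactly when R is reflexive. R is not reflexive, so not valid.
(D) MLr ⊃ Lr (the dual of axiom 5) characterises the euclidean frames. R is not euclidean — not valid.
(E) r ⊃ LMr is axiom B; it is valid on a frame exactly when R is symmetric. R is not symmetric, so not valid.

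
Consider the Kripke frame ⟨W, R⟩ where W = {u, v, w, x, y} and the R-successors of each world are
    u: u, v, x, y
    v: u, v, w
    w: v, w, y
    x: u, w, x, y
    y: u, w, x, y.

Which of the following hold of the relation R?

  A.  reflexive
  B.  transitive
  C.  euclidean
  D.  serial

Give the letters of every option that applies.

A, D

(A) reflexive: each world relates to itself.
(B) not transitive: u R v and v R w but not u R w.
(C) not euclidean: u R v and u R x but not v R x.
(D) serial: every world has an R-successor.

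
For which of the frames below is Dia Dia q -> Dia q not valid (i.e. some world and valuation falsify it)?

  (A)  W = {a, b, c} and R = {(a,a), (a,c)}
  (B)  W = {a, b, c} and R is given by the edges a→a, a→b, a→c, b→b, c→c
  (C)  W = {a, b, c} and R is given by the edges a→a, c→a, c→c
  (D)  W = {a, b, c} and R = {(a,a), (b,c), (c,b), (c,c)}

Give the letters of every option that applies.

The schema Dia Dia q -> Dia q is the dual of axiom 4; it is valid on a frame iff R is transitive.
(A) R is transitive (R is closed under composition), so the schema is valid here.
(B) R is transitive (R is closed under composition), so the schema is valid here.
(C) R is transitive (R is closed under composition), so the schema is valid here.
(D) R is not transitive (b R c and c R b but not b R b), so the schema fails here.

D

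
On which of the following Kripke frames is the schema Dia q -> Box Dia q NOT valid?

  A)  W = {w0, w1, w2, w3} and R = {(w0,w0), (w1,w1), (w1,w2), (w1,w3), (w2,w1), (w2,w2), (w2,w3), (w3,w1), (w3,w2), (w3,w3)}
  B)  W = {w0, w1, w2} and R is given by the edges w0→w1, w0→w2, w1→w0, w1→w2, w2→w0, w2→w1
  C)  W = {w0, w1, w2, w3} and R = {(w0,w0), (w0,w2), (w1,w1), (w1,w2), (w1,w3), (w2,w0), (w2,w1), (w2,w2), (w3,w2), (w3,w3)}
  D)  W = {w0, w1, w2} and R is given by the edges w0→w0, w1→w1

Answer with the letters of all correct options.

The schema Dia q -> Box Dia q is axiom 5; it is valid on a frame iff R is euclidean.
(A) R is euclidean (any two R-successors of the same world are R-related), so the schema is valid here.
(B) R is not euclidean (w0 R w1 and w0 R w1 but not w1 R w1), so the schema fails here.
(C) R is not euclidean (w1 R w2 and w1 R w3 but not w2 R w3), so the schema fails here.
(D) R is euclidean (any two R-successors of the same world are R-related), so the schema is valid here.

B, C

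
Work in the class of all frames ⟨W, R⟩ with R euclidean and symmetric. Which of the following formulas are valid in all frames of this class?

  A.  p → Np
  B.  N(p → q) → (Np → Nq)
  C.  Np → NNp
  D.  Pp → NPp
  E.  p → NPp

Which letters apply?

B, C, D, E

A symmetric euclidean relation is transitive (uRv and vRw give vRu by symmetry, then uRw by the euclidean condition, applied at v).
(A) p → Np is equivalent to ◇p→p; it holds exactly when R ⊆ identity. Such an R need not be a subset of the identity — not valid.
(B) N(p → q) → (Np → Nq) is axiom K, valid on every Kripke frame — valid.
(C) Np → NNp is axiom 4, which corresponds to transitivity. Every such R is transitive — valid.
(D) Pp → NPp is axiom 5, which corresponds to the euclidean property. Every such R is euclidean — valid.
(E) axiom B: valid iff R is symmetric. Every such R is symmetric — valid.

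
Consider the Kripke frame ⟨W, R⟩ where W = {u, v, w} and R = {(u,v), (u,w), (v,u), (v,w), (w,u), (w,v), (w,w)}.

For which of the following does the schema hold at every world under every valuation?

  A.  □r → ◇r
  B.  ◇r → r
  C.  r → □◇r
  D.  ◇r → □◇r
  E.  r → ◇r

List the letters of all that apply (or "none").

A, C

R is not reflexive: not u R u.
R is symmetric: every R-edge is matched by its reverse.
R is not euclidean: u R v and u R v but not v R v.
R is serial: every world has an R-successor.
R is not a subset of the identity: u R v with u ≠ v.
(A) □r → ◇r is axiom D; it is valid on a frame exactly when R is serial. R is serial, so valid.
(B) ◇r → r is the converse of T; it holds exactly when R ⊆ identity. Here R ⊄ identity — not valid.
(C) axiom B: valid iff R is symmetric. R is symmetric — valid.
(D) ◇r → □◇r is axiom 5; it is valid on a frame exactly when R is euclidean. R is not euclidean, so not valid.
(E) the dual of axiom T: valid iff R is reflexive. R is not reflexive — not valid.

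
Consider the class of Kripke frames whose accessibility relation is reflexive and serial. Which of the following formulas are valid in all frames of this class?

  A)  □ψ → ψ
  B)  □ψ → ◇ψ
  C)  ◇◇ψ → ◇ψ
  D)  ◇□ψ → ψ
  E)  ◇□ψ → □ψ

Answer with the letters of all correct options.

(A) □ψ → ψ is axiom T; it is valid on a frame exactly when R is reflexive. Every such R is reflexive, so valid.
(B) axiom D: valid iff R is serial. Every such R is serial — valid.
(C) ◇◇ψ → ◇ψ is the dual of axiom 4, which corresponds to transitivity. Such an R need not be transitive — not valid.
(D) the dual of axiom B: valid iff R is symmetric. Such an R need not be symmetric — not valid.
(E) the dual of axiom 5: valid iff R is euclidean. Such an R need not be euclidean — not valid.

A, B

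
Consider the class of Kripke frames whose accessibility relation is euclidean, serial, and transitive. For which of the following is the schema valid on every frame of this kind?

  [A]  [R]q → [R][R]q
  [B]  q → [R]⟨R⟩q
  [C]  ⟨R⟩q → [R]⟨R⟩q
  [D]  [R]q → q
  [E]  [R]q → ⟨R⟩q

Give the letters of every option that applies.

A, C, E

(A) axiom 4: valid iff R is transitive. Every such R is transitive — valid.
(B) axiom B: valid iff R is symmetric. Such an R need not be symmetric — not valid.
(C) axiom 5: valid iff R is euclidean. Every such R is euclidean — valid.
(D) [R]q → q (axiom T) characterises the reflexive frames. Such an R need not be reflexive — not valid.
(E) [R]q → ⟨R⟩q (axiom D) characterises the serial frames. Every such R is serial — valid.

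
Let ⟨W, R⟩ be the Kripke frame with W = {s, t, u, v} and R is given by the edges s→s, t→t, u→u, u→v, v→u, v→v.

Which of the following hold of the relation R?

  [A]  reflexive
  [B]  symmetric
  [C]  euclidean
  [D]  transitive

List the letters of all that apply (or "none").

(A) reflexive: each world relates to itself.
(B) symmetric: every R-edge is matched by its reverse.
(C) euclidean: any two R-successors of the same world are R-related.
(D) transitive: R is closed under composition.

A, B, C, D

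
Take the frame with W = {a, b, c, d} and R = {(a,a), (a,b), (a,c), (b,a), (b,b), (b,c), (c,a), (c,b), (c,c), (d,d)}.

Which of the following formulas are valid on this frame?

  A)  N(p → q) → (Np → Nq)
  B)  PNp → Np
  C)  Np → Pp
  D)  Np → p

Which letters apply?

A, B, C, D

R is reflexive: each world relates to itself.
R is euclidean: any two R-successors of the same world are R-related.
R is serial: every world has an R-successor.
(A) this is just K, valid on every normal frame.
(B) PNp → Np is the dual of axiom 5; it is valid on a frame exactly when R is euclidean. R is euclidean, so valid.
(C) Np → Pp is axiom D, which corresponds to seriality. R is serial — valid.
(D) axiom T: valid iff R is reflexive. R is reflexive — valid.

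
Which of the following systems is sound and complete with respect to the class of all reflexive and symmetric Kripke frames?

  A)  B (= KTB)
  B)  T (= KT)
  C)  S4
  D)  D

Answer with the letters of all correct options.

(A) B (= KTB) is determined by exactly this class.
(B) T (= KT) is determined by the class of reflexive frames.
(C) S4 is determined by the class of reflexive and transitive frames.
(D) D is determined by the class of serial frames.

A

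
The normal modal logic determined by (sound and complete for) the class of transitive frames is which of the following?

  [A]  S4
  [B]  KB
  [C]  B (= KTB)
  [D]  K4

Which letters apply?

D

(A) S4 is determined by the class of reflexive and transitive frames.
(B) KB is determined by the class of symmetric frames.
(C) B (= KTB) is determined by the class of reflexive and symmetric frames.
(D) K4 is determined by exactly this class.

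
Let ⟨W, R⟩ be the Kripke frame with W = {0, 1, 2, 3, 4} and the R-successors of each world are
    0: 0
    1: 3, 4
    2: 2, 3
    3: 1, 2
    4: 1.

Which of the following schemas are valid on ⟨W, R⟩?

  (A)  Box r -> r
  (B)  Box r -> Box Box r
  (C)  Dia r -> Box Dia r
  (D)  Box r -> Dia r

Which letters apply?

D

R is not reflexive: not 1 R 1.
R is not transitive: 1 R 3 and 3 R 1 but not 1 R 1.
R is not euclidean: 1 R 3 and 1 R 4 but not 3 R 4.
R is serial: every world has an R-successor.
(A) Box r -> r is axiom T; it is valid on a frame exactly when R is reflexive. R is not reflexive, so not valid.
(B) Box r -> Box Box r (axiom 4) characterises the transitive frames. R is not transitive — not valid.
(C) axiom 5: valid iff R is euclidean. R is not euclidean — not valid.
(D) Box r -> Dia r is axiom D, which corresponds to seriality. R is serial — valid.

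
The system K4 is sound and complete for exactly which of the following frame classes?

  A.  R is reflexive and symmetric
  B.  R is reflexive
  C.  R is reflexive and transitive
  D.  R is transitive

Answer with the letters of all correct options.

(A) this class determines B (= KTB), not K4.
(B) this class determines T (= KT), not K4.
(C) this class determines S4, not K4.
(D) K4 is sound and complete for exactly this class.

D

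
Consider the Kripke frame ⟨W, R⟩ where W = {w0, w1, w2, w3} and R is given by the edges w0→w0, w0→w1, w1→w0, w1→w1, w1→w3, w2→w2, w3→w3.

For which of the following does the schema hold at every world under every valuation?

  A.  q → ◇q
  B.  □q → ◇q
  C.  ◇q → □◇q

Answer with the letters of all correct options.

R is reflexive: each world relates to itself.
R is not euclidean: w1 R w0 and w1 R w3 but not w0 R w3.
R is serial: every world has an R-successor.
(A) q → ◇q is the dual of axiom T; it is valid on a frame exactly when R is reflexive. R is reflexive, so valid.
(B) □q → ◇q (axiom D) characterises the serial frames. R is serial — valid.
(C) ◇q → □◇q (axiom 5) characterises the euclidean frames. R is not euclidean — not valid.

A, B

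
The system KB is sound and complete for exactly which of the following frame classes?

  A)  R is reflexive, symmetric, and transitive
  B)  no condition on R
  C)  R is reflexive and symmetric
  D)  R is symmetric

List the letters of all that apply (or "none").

D

(A) this class determines S5, not KB.
(B) this class determines K, not KB.
(C) this class determines B (= KTB), not KB.
(D) KB is sound and complete for exactly this class.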